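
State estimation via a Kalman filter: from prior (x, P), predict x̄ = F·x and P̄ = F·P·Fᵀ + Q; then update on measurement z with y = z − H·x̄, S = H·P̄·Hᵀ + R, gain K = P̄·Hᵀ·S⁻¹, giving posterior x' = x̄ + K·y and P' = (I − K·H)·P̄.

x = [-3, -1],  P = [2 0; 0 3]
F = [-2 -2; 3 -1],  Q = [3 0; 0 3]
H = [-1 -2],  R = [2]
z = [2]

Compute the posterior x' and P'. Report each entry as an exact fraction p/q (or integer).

x̄ = F·x = [8, -8]
P̄ = F·P·Fᵀ + Q = [23 -6; -6 24]
y = z − H·x̄ = [-6]
S = H·P̄·Hᵀ + R = [97]
K = P̄·Hᵀ·S⁻¹ = [-11/97; -42/97]
x' = x̄ + K·y = [842/97, -524/97]
P' = (I − K·H)·P̄ = [2110/97 -1044/97; -1044/97 564/97]

x' = [842/97, -524/97]
P' = [2110/97 -1044/97; -1044/97 564/97]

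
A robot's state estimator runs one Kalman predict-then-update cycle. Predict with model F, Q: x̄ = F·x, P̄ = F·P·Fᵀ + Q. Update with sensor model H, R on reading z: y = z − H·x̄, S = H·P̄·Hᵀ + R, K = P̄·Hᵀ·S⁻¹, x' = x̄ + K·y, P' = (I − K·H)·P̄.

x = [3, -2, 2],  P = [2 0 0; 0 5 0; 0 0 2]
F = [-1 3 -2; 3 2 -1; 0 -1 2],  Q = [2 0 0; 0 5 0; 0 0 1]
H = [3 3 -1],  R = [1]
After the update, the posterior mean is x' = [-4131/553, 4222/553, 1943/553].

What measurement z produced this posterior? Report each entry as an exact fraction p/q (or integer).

x̄ = F·x = [-13, 3, 6]
P̄ = F·P·Fᵀ + Q = [57 28 -23; 28 45 -14; -23 -14 14]
S = H·P̄·Hᵀ + R = [1659]
K = P̄·Hᵀ·S⁻¹ = [278/1659; 233/1659; -125/1659]
x' − x̄ = [3058/553, 2563/553, -1375/553] = K·y
y = (KᵀK)⁻¹·Kᵀ·(x' − x̄) = [33]
z = y + H·x̄ = [33] + [-36] = [-3]

z = [-3]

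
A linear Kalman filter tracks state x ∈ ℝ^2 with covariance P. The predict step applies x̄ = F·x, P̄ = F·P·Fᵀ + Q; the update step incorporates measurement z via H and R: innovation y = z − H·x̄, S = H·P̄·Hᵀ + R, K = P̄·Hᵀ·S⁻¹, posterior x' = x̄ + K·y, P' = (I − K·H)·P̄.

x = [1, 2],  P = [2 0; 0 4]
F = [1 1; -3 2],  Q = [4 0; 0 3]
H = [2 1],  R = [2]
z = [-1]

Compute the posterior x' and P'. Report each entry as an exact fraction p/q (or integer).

x̄ = F·x = [3, 1]
P̄ = F·P·Fᵀ + Q = [10 2; 2 37]
y = z − H·x̄ = [-8]
S = H·P̄·Hᵀ + R = [87]
K = P̄·Hᵀ·S⁻¹ = [22/87; 41/87]
x' = x̄ + K·y = [85/87, -241/87]
P' = (I − K·H)·P̄ = [386/87 -728/87; -728/87 1538/87]

x' = [85/87, -241/87]
P' = [386/87 -728/87; -728/87 1538/87]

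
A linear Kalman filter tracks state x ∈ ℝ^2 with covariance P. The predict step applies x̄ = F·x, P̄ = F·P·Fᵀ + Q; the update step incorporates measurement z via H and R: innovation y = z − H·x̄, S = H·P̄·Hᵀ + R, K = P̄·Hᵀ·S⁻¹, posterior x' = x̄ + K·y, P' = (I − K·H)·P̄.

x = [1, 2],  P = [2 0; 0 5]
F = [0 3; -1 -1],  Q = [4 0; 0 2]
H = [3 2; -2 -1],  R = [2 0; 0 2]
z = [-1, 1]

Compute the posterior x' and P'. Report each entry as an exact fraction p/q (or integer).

x̄ = F·x = [6, -3]
P̄ = F·P·Fᵀ + Q = [49 -15; -15 9]
y = z − H·x̄ = [-13, 10]
S = H·P̄·Hᵀ + R = [299 -207; -207 147]
K = P̄·Hᵀ·S⁻¹ = [3/184 -13/24; 63/184 5/8]
x' = x̄ + K·y = [205/552, -221/184]
P' = (I − K·H)·P̄ = [589/276 -293/92; -293/92 471/92]

x' = [205/552, -221/184]
P' = [589/276 -293/92; -293/92 471/92]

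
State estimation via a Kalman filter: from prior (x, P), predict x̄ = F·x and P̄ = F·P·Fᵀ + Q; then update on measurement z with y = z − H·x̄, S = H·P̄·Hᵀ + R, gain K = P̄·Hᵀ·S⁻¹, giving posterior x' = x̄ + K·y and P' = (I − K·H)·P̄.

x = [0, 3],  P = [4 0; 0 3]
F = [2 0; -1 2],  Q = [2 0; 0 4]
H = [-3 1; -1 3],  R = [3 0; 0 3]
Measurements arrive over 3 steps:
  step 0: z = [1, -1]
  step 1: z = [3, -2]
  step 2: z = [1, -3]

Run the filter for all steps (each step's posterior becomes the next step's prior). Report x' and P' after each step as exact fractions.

step 0: x' = [-6148/20381, -5386/20381], P' = [9042/20381 5256/20381; 5256/20381 9060/20381]
step 1: x' = [-39029134/31085989, -31380450/31085989], P' = [12658170/31085989 7205940/31085989; 7205940/31085989 12917838/31085989]
step 2: x' = [-41963615796/45431761805, -59919386014/45431761805], P' = [18405221802/45431761805 10465554708/45431761805; 10465554708/45431761805 18828627342/45431761805]

step 0: x̄ = F·x = [0, 6]
step 0: P̄ = F·P·Fᵀ + Q = [18 -8; -8 20]
step 0: y = z − H·x̄ = [-5, -19]
step 0: S = H·P̄·Hᵀ + R = [233 194; 194 249]
step 0: K = P̄·Hᵀ·S⁻¹ = [-7290/20381 2242/20381; -2236/20381 7308/20381]
step 0: x' = x̄ + K·y = [-6148/20381, -5386/20381]
step 0: P' = (I − K·H)·P̄ = [9042/20381 5256/20381; 5256/20381 9060/20381]
step 1: x̄ = F·x = [-12296/20381, -4624/20381]
step 1: P̄ = F·P·Fᵀ + Q = [76930/20381 2940/20381; 2940/20381 105782/20381]
step 1: y = z − H·x̄ = [28879/20381, -39186/20381]
step 1: S = H·P̄·Hᵀ + R = [841655/20381 518736/20381; 518736/20381 1072471/20381]
step 1: K = P̄·Hᵀ·S⁻¹ = [-10256190/31085989 2986550/31085989; -2899994/31085989 10515858/31085989]
step 1: x' = x̄ + K·y = [-39029134/31085989, -31380450/31085989]
step 1: P' = (I − K·H)·P̄ = [12658170/31085989 7205940/31085989; 7205940/31085989 12917838/31085989]
step 2: x̄ = F·x = [-78058268/31085989, -23731766/31085989]
step 2: P̄ = F·P·Fᵀ + Q = [112804658/31085989 3507420/31085989; 3507420/31085989 159849718/31085989]
step 2: y = z − H·x̄ = [-179357049/31085989, -100120937/31085989]
step 2: S = H·P̄·Hᵀ + R = [1247305087/31085989 782888928/31085989; 782888928/31085989 1623665567/31085989]
step 2: K = P̄·Hᵀ·S⁻¹ = [-14916703566/45431761805 4330480774/45431761805; -4189345594/45431761805 15340109106/45431761805]
step 2: x' = x̄ + K·y = [-41963615796/45431761805, -59919386014/45431761805]
step 2: P' = (I − K·H)·P̄ = [18405221802/45431761805 10465554708/45431761805; 10465554708/45431761805 18828627342/45431761805]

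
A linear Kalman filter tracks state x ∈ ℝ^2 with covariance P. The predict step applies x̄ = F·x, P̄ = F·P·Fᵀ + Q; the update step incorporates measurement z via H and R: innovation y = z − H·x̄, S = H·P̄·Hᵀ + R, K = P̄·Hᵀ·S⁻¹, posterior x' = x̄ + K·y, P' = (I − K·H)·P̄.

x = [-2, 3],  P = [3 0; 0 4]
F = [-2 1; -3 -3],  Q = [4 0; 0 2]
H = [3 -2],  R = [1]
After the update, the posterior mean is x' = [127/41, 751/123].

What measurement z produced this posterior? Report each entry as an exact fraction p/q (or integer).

x̄ = F·x = [7, -3]
P̄ = F·P·Fᵀ + Q = [20 6; 6 65]
S = H·P̄·Hᵀ + R = [369]
K = P̄·Hᵀ·S⁻¹ = [16/123; -112/369]
x' − x̄ = [-160/41, 1120/123] = K·y
y = (KᵀK)⁻¹·Kᵀ·(x' − x̄) = [-30]
z = y + H·x̄ = [-30] + [27] = [-3]

z = [-3]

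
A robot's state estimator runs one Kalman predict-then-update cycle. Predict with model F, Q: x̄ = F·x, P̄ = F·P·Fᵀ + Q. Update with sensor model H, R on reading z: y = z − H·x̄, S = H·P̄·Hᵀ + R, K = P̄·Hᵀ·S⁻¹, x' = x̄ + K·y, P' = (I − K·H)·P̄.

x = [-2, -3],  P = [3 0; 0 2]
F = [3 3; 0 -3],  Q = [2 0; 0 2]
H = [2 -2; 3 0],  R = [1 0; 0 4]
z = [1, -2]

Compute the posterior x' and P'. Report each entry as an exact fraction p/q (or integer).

x̄ = F·x = [-15, 9]
P̄ = F·P·Fᵀ + Q = [47 -18; -18 20]
y = z − H·x̄ = [49, 43]
S = H·P̄·Hᵀ + R = [413 390; 390 427]
K = P̄·Hᵀ·S⁻¹ = [520/24251 7533/24251; -11392/24251 7338/24251]
x' = x̄ + K·y = [-14366/24251, -24415/24251]
P' = (I − K·H)·P̄ = [10044/24251 9784/24251; 9784/24251 15480/24251]

x' = [-14366/24251, -24415/24251]
P' = [10044/24251 9784/24251; 9784/24251 15480/24251]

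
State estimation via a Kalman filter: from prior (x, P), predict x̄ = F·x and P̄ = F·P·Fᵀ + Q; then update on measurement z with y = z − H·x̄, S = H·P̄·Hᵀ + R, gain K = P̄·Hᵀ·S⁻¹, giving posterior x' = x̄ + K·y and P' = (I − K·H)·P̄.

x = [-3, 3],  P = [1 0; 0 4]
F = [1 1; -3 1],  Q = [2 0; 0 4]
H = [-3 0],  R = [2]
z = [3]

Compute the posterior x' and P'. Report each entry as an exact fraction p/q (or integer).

x' = [-63/65, 771/65]
P' = [14/65 2/65; 2/65 1096/65]

x̄ = F·x = [0, 12]
P̄ = F·P·Fᵀ + Q = [7 1; 1 17]
y = z − H·x̄ = [3]
S = H·P̄·Hᵀ + R = [65]
K = P̄·Hᵀ·S⁻¹ = [-21/65; -3/65]
x' = x̄ + K·y = [-63/65, 771/65]
P' = (I − K·H)·P̄ = [14/65 2/65; 2/65 1096/65]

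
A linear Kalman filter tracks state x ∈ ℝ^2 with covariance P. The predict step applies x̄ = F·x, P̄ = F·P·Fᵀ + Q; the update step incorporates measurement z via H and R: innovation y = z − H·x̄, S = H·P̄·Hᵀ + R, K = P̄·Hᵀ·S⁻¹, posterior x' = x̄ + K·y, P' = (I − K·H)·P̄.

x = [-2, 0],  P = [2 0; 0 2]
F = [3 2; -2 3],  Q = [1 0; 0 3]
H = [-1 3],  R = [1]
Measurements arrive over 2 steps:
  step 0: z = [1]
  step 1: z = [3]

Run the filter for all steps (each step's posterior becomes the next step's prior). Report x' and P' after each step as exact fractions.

step 0: x' = [-75/17, -19/17], P' = [7074/289 2349/289; 2349/289 812/289]
step 1: x' = [-37915/325189, 315333/325189], P' = [3928635/325189 1251921/325189; 1251921/325189 434199/325189]

step 0: x̄ = F·x = [-6, 4]
step 0: P̄ = F·P·Fᵀ + Q = [27 0; 0 29]
step 0: y = z − H·x̄ = [-17]
step 0: S = H·P̄·Hᵀ + R = [289]
step 0: K = P̄·Hᵀ·S⁻¹ = [-27/289; 87/289]
step 0: x' = x̄ + K·y = [-75/17, -19/17]
step 0: P' = (I − K·H)·P̄ = [7074/289 2349/289; 2349/289 812/289]
step 1: x̄ = F·x = [-263/17, 93/17]
step 1: P̄ = F·P·Fᵀ + Q = [95391/289 -25827/289; -25827/289 8283/289]
step 1: y = z − H·x̄ = [-491/17]
step 1: S = H·P̄·Hᵀ + R = [325189/289]
step 1: K = P̄·Hᵀ·S⁻¹ = [-172872/325189; 50676/325189]
step 1: x' = x̄ + K·y = [-37915/325189, 315333/325189]
step 1: P' = (I − K·H)·P̄ = [3928635/325189 1251921/325189; 1251921/325189 434199/325189]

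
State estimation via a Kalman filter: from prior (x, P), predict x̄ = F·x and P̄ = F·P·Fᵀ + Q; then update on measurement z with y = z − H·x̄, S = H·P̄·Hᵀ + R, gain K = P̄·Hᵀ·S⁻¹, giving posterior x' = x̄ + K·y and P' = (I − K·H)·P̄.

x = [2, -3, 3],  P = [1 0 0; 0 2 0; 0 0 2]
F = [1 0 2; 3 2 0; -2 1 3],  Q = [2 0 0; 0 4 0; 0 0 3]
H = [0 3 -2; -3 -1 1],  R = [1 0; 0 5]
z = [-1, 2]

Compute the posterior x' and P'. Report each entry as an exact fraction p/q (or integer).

x' = [-6931/13936, -41127/13936, -54073/13936]
P' = [10679/13936 15195/13936 23717/13936; 15195/13936 73455/13936 109025/13936; 23717/13936 109025/13936 165271/13936]

x̄ = F·x = [8, 0, 2]
P̄ = F·P·Fᵀ + Q = [11 3 10; 3 21 -2; 10 -2 27]
y = z − H·x̄ = [3, 24]
S = H·P̄·Hᵀ + R = [322 -94; -94 114]
K = P̄·Hᵀ·S⁻¹ = [-1849/13936 -4703/13936; 2315/13936 -2003/13936; -3467/13936 -2981/13936]
x' = x̄ + K·y = [-6931/13936, -41127/13936, -54073/13936]
P' = (I − K·H)·P̄ = [10679/13936 15195/13936 23717/13936; 15195/13936 73455/13936 109025/13936; 23717/13936 109025/13936 165271/13936]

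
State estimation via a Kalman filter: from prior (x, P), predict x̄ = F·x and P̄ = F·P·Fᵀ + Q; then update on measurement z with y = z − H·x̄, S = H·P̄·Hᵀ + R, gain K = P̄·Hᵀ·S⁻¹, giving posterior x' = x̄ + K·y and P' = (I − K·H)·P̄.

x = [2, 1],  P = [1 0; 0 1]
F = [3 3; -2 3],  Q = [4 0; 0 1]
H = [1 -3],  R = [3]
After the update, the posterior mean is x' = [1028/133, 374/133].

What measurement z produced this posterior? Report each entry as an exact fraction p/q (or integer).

x̄ = F·x = [9, -1]
P̄ = F·P·Fᵀ + Q = [22 3; 3 14]
S = H·P̄·Hᵀ + R = [133]
K = P̄·Hᵀ·S⁻¹ = [13/133; -39/133]
x' − x̄ = [-169/133, 507/133] = K·y
y = (KᵀK)⁻¹·Kᵀ·(x' − x̄) = [-13]
z = y + H·x̄ = [-13] + [12] = [-1]

z = [-1]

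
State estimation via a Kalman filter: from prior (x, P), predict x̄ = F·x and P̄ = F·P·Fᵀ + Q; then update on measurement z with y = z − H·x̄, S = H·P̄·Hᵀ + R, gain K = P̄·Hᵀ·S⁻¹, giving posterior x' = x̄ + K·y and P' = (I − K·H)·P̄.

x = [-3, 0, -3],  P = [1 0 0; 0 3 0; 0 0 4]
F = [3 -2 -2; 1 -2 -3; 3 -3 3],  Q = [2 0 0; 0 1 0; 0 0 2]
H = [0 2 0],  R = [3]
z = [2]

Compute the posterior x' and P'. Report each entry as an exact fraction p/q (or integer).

x̄ = F·x = [-3, 6, -18]
P̄ = F·P·Fᵀ + Q = [39 39 3; 39 50 -15; 3 -15 74]
y = z − H·x̄ = [-10]
S = H·P̄·Hᵀ + R = [203]
K = P̄·Hᵀ·S⁻¹ = [78/203; 100/203; -30/203]
x' = x̄ + K·y = [-1389/203, 218/203, -3354/203]
P' = (I − K·H)·P̄ = [1833/203 117/203 2949/203; 117/203 150/203 -45/203; 2949/203 -45/203 14122/203]

x' = [-1389/203, 218/203, -3354/203]
P' = [1833/203 117/203 2949/203; 117/203 150/203 -45/203; 2949/203 -45/203 14122/203]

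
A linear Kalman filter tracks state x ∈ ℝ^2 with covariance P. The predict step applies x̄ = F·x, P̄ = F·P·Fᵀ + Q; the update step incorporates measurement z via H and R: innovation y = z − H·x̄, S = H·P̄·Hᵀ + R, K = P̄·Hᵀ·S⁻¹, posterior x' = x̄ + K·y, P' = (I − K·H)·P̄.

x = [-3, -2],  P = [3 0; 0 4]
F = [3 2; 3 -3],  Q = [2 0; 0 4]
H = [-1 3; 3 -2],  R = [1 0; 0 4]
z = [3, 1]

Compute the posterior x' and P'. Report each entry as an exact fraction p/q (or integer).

x̄ = F·x = [-13, -3]
P̄ = F·P·Fᵀ + Q = [45 3; 3 67]
y = z − H·x̄ = [-1, 34]
S = H·P̄·Hᵀ + R = [631 -504; -504 641]
K = P̄·Hᵀ·S⁻¹ = [8388/30091 12651/30091; 63918/150455 20917/150455]
x' = x̄ + K·y = [30563/30091, 39179/30091]
P' = (I − K·H)·P̄ = [24084/30091 10824/30091; 10824/30091 39346/150455]

x' = [30563/30091, 39179/30091]
P' = [24084/30091 10824/30091; 10824/30091 39346/150455]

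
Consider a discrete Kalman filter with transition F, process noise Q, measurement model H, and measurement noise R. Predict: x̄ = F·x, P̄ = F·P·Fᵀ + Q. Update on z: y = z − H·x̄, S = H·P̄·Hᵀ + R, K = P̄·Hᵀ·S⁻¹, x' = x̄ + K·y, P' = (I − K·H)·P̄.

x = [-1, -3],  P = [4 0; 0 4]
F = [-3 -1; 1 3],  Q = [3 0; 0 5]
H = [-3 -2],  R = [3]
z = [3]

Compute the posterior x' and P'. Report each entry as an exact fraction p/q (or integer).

x' = [537/94, -473/47]
P' = [1855/94 -1371/47; -1371/47 2061/47]

x̄ = F·x = [6, -10]
P̄ = F·P·Fᵀ + Q = [43 -24; -24 45]
y = z − H·x̄ = [1]
S = H·P̄·Hᵀ + R = [282]
K = P̄·Hᵀ·S⁻¹ = [-27/94; -3/47]
x' = x̄ + K·y = [537/94, -473/47]
P' = (I − K·H)·P̄ = [1855/94 -1371/47; -1371/47 2061/47]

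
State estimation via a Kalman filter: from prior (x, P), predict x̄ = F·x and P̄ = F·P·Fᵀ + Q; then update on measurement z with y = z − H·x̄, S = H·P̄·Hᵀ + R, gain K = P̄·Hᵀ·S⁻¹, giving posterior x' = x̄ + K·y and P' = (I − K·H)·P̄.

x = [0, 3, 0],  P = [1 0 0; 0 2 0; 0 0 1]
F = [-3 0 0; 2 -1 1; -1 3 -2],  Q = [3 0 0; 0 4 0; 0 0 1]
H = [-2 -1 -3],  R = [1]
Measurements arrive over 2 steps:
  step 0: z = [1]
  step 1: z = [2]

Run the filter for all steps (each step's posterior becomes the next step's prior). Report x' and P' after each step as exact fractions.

step 0: x̄ = F·x = [0, -3, 9]
step 0: P̄ = F·P·Fᵀ + Q = [12 -6 3; -6 11 -10; 3 -10 24]
step 0: y = z − H·x̄ = [25]
step 0: S = H·P̄·Hᵀ + R = [228]
step 0: K = P̄·Hᵀ·S⁻¹ = [-9/76; 31/228; -17/57]
step 0: x' = x̄ + K·y = [-225/76, 91/228, 88/57]
step 0: P' = (I − K·H)·P̄ = [669/76 -177/76 -96/19; -177/76 1547/228 -43/57; -96/19 -43/57 212/57]
step 1: x̄ = F·x = [675/76, -363/76, 61/57]
step 1: P̄ = F·P·Fᵀ + Q = [6249/76 -3393/76 324/19; -3393/76 3065/76 -764/19; 324/19 -764/19 5048/57]
step 1: y = z − H·x̄ = [1383/76]
step 1: S = H·P̄·Hᵀ + R = [72357/76]
step 1: K = P̄·Hᵀ·S⁻¹ = [-4331/24119; 12889/72357; -6576/24119]
step 1: x' = x̄ + K·y = [135402/24119, -37018/24119, -281563/72357]
step 1: P' = (I − K·H)·P̄ = [1242723/24119 -342283/24119 -712944/24119; -342283/24119 732209/72357 145400/24119; -712944/24119 145400/24119 1287064/72357]

step 0: x' = [-225/76, 91/228, 88/57], P' = [669/76 -177/76 -96/19; -177/76 1547/228 -43/57; -96/19 -43/57 212/57]
step 1: x' = [135402/24119, -37018/24119, -281563/72357], P' = [1242723/24119 -342283/24119 -712944/24119; -342283/24119 732209/72357 145400/24119; -712944/24119 145400/24119 1287064/72357]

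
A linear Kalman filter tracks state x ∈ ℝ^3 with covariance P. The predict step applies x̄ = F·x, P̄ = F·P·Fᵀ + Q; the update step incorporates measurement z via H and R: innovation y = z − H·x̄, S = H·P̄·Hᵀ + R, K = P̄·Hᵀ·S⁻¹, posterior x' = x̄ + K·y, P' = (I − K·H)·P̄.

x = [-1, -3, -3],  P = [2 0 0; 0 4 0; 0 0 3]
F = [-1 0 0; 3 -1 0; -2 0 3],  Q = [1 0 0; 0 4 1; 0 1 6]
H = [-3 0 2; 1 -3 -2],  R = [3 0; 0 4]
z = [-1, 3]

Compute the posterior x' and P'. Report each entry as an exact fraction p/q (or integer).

x̄ = F·x = [1, 0, -7]
P̄ = F·P·Fᵀ + Q = [3 -6 4; -6 26 -11; 4 -11 41]
y = z − H·x̄ = [16, -12]
S = H·P̄·Hᵀ + R = [146 -129; -129 293]
K = P̄·Hᵀ·S⁻¹ = [1384/26137 1769/26137; -9170/26137 -9568/26137; 14705/26137 2460/26137]
x' = x̄ + K·y = [27053/26137, -31904/26137, 22801/26137]
P' = (I − K·H)·P̄ = [56798/26137 -41608/26137 87273/26137; -41608/26137 49666/26137 -76167/26137; 87273/26137 -76167/26137 152967/26137]

x' = [27053/26137, -31904/26137, 22801/26137]
P' = [56798/26137 -41608/26137 87273/26137; -41608/26137 49666/26137 -76167/26137; 87273/26137 -76167/26137 152967/26137]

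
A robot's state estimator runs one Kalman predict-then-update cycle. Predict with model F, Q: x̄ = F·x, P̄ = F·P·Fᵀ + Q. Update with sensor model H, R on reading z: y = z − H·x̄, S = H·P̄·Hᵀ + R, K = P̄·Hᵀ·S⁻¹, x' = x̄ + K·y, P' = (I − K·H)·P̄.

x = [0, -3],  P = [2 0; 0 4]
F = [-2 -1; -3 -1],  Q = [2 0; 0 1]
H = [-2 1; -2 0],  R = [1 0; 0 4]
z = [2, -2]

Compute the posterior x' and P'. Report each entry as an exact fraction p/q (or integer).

x̄ = F·x = [3, 3]
P̄ = F·P·Fᵀ + Q = [14 16; 16 23]
y = z − H·x̄ = [5, 4]
S = H·P̄·Hᵀ + R = [16 24; 24 60]
K = P̄·Hᵀ·S⁻¹ = [-1/8 -5/12; 19/32 -37/48]
x' = x̄ + K·y = [17/24, 277/96]
P' = (I − K·H)·P̄ = [5/6 37/24; 37/24 353/96]

x' = [17/24, 277/96]
P' = [5/6 37/24; 37/24 353/96]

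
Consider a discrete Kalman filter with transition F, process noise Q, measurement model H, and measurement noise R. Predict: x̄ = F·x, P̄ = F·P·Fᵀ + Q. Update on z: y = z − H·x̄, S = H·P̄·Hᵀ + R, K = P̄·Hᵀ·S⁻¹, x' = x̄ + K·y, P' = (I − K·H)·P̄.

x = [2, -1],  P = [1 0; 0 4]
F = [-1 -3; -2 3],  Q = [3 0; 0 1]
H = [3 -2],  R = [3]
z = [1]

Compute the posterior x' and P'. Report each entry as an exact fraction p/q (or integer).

x' = [-2073/935, -3601/935]
P' = [2056/935 2802/935; 2802/935 4479/935]

x̄ = F·x = [1, -7]
P̄ = F·P·Fᵀ + Q = [40 -34; -34 41]
y = z − H·x̄ = [-16]
S = H·P̄·Hᵀ + R = [935]
K = P̄·Hᵀ·S⁻¹ = [188/935; -184/935]
x' = x̄ + K·y = [-2073/935, -3601/935]
P' = (I − K·H)·P̄ = [2056/935 2802/935; 2802/935 4479/935]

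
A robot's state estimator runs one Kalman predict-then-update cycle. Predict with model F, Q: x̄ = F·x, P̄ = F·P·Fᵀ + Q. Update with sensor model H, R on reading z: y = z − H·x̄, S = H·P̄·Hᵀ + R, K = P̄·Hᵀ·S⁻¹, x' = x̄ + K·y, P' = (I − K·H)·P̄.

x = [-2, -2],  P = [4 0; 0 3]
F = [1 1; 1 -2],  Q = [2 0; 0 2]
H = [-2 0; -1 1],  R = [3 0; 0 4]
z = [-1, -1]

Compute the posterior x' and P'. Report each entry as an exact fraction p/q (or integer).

x' = [199/881, -382/881]
P' = [582/881 450/881; 450/881 3218/881]

x̄ = F·x = [-4, 2]
P̄ = F·P·Fᵀ + Q = [9 -2; -2 18]
y = z − H·x̄ = [-9, -7]
S = H·P̄·Hᵀ + R = [39 22; 22 35]
K = P̄·Hᵀ·S⁻¹ = [-388/881 -33/881; -300/881 692/881]
x' = x̄ + K·y = [199/881, -382/881]
P' = (I − K·H)·P̄ = [582/881 450/881; 450/881 3218/881]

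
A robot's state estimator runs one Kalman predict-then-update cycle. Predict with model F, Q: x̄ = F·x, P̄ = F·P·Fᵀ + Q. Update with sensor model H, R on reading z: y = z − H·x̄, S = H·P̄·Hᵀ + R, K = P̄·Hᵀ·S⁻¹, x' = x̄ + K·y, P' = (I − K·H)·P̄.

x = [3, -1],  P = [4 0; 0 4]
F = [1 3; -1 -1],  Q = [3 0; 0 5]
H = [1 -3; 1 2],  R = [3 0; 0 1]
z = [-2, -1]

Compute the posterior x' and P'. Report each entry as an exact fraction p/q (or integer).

x̄ = F·x = [0, -2]
P̄ = F·P·Fᵀ + Q = [43 -16; -16 13]
y = z − H·x̄ = [-8, 3]
S = H·P̄·Hᵀ + R = [259 -19; -19 32]
K = P̄·Hᵀ·S⁻¹ = [3121/7927 4578/7927; -1570/7927 1545/7927]
x' = x̄ + K·y = [-11234/7927, 1341/7927]
P' = (I − K·H)·P̄ = [6492/7927 -957/7927; -957/7927 1251/7927]

x' = [-11234/7927, 1341/7927]
P' = [6492/7927 -957/7927; -957/7927 1251/7927]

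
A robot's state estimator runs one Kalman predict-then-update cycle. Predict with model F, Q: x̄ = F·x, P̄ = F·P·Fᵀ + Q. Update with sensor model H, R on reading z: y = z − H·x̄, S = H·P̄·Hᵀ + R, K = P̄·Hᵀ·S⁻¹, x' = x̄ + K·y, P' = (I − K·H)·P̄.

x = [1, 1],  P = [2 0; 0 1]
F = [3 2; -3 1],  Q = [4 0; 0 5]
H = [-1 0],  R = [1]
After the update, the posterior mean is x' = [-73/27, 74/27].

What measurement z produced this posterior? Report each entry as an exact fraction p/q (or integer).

z = [3]

x̄ = F·x = [5, -2]
P̄ = F·P·Fᵀ + Q = [26 -16; -16 24]
S = H·P̄·Hᵀ + R = [27]
K = P̄·Hᵀ·S⁻¹ = [-26/27; 16/27]
x' − x̄ = [-208/27, 128/27] = K·y
y = (KᵀK)⁻¹·Kᵀ·(x' − x̄) = [8]
z = y + H·x̄ = [8] + [-5] = [3]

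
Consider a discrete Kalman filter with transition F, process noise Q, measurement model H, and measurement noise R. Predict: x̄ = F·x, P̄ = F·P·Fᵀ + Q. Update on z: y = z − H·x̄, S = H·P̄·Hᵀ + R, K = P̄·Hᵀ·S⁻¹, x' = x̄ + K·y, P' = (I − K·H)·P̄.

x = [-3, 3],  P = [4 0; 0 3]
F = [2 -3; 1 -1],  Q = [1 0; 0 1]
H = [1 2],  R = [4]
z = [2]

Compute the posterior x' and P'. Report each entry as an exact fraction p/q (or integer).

x' = [21/74, 69/148]
P' = [107/37 -29/74; -29/74 95/148]

x̄ = F·x = [-15, -6]
P̄ = F·P·Fᵀ + Q = [44 17; 17 8]
y = z − H·x̄ = [29]
S = H·P̄·Hᵀ + R = [148]
K = P̄·Hᵀ·S⁻¹ = [39/74; 33/148]
x' = x̄ + K·y = [21/74, 69/148]
P' = (I − K·H)·P̄ = [107/37 -29/74; -29/74 95/148]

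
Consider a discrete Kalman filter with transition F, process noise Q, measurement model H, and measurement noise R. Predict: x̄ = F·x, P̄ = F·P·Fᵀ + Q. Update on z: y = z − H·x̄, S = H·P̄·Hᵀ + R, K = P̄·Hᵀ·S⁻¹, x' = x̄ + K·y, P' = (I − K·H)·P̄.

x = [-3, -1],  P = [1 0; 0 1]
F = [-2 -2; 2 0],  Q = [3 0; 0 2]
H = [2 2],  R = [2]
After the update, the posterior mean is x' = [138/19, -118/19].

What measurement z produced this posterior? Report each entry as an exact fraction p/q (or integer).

x̄ = F·x = [8, -6]
P̄ = F·P·Fᵀ + Q = [11 -4; -4 6]
S = H·P̄·Hᵀ + R = [38]
K = P̄·Hᵀ·S⁻¹ = [7/19; 2/19]
x' − x̄ = [-14/19, -4/19] = K·y
y = (KᵀK)⁻¹·Kᵀ·(x' − x̄) = [-2]
z = y + H·x̄ = [-2] + [4] = [2]

z = [2]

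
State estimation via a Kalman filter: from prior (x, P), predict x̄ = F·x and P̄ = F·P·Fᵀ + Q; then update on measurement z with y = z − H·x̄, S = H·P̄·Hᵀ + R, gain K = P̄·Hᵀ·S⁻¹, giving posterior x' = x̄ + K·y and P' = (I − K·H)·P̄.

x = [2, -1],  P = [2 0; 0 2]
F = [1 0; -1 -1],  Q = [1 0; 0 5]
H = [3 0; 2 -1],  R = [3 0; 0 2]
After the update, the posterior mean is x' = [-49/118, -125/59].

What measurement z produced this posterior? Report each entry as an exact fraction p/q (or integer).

z = [-3, 2]

x̄ = F·x = [2, -1]
P̄ = F·P·Fᵀ + Q = [3 -2; -2 9]
S = H·P̄·Hᵀ + R = [30 24; 24 31]
K = P̄·Hᵀ·S⁻¹ = [29/118 4/59; 21/59 -41/59]
x' − x̄ = [-285/118, -66/59] = K·y
y = (KᵀK)⁻¹·Kᵀ·(x' − x̄) = [-9, -3]
z = y + H·x̄ = [-9, -3] + [6, 5] = [-3, 2]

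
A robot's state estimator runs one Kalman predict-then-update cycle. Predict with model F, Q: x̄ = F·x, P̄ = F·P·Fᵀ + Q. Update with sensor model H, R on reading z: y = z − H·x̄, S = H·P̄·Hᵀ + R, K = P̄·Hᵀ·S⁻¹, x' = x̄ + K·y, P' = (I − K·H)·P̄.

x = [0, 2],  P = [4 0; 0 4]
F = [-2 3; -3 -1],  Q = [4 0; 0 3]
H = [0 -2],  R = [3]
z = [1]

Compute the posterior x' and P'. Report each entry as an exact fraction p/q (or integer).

x' = [1122/175, -92/175]
P' = [9224/175 36/175; 36/175 129/175]

x̄ = F·x = [6, -2]
P̄ = F·P·Fᵀ + Q = [56 12; 12 43]
y = z − H·x̄ = [-3]
S = H·P̄·Hᵀ + R = [175]
K = P̄·Hᵀ·S⁻¹ = [-24/175; -86/175]
x' = x̄ + K·y = [1122/175, -92/175]
P' = (I − K·H)·P̄ = [9224/175 36/175; 36/175 129/175]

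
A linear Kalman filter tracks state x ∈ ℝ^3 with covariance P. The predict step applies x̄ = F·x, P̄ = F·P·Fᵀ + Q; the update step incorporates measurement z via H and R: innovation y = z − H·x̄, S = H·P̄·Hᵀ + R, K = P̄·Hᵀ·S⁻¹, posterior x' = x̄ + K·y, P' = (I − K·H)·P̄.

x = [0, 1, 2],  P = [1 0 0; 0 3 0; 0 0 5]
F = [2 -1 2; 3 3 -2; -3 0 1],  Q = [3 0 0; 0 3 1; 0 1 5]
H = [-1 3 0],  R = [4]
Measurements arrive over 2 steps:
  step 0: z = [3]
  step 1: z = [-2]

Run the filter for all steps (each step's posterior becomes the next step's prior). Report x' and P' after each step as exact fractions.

step 0: x' = [1218/703, 1097/703, 884/703], P' = [11289/703 3631/703 -2930/703; 3631/703 1477/703 -1054/703; -2930/703 -1054/703 9993/703]
step 1: x' = [2075419/473891, 379567/473891, 199198/473891], P' = [37045842/473891 12349902/473891 -15511269/473891; 12349902/473891 21637158/2369455 -26552387/2369455; -15511269/473891 -26552387/2369455 54852593/2369455]

step 0: x̄ = F·x = [3, -1, 2]
step 0: P̄ = F·P·Fᵀ + Q = [30 -23 4; -23 59 -18; 4 -18 19]
step 0: y = z − H·x̄ = [9]
step 0: S = H·P̄·Hᵀ + R = [703]
step 0: K = P̄·Hᵀ·S⁻¹ = [-99/703; 200/703; -58/703]
step 0: x' = x̄ + K·y = [1218/703, 1097/703, 884/703]
step 0: P' = (I − K·H)·P̄ = [11289/703 3631/703 -2930/703; 3631/703 1477/703 -1054/703; -2930/703 -1054/703 9993/703]
step 1: x̄ = F·x = [3107/703, 5177/703, -2770/703]
step 1: P̄ = F·P·Fᵀ + Q = [54966/703 19932/703 -24081/703; 19932/703 270141/703 -183095/703; -24081/703 -183095/703 132689/703]
step 1: y = z − H·x̄ = [-13830/703]
step 1: S = H·P̄·Hᵀ + R = [2369455/703]
step 1: K = P̄·Hᵀ·S⁻¹ = [966/473891; 790491/2369455; -525204/2369455]
step 1: x' = x̄ + K·y = [2075419/473891, 379567/473891, 199198/473891]
step 1: P' = (I − K·H)·P̄ = [37045842/473891 12349902/473891 -15511269/473891; 12349902/473891 21637158/2369455 -26552387/2369455; -15511269/473891 -26552387/2369455 54852593/2369455]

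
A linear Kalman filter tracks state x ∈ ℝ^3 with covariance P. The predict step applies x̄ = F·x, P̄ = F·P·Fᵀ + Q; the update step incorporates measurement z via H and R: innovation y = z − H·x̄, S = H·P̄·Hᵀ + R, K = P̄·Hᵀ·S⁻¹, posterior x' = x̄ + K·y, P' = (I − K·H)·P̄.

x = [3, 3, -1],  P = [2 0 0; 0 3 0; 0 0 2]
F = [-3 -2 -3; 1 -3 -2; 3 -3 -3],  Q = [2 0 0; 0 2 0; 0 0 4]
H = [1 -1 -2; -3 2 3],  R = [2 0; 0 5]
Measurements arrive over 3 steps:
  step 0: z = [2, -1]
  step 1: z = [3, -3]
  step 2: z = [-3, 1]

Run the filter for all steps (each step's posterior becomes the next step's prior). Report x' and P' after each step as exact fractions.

step 0: x̄ = F·x = [-12, -4, 3]
step 0: P̄ = F·P·Fᵀ + Q = [50 24 18; 24 39 45; 18 45 67]
step 0: y = z − H·x̄ = [16, -38]
step 0: S = H·P̄·Hᵀ + R = [419 -663; -663 1142]
step 0: K = P̄·Hᵀ·S⁻¹ = [-43244/38929 -26742/38929; -26427/38929 -10536/38929; -26731/38929 -7440/38929]
step 0: x' = x̄ + K·y = [-142856/38929, -178180/38929, -28189/38929]
step 0: P' = (I − K·H)·P̄ = [230394/38929 164298/38929 76292/38929; 164298/38929 228972/38929 -5910/38929; 76292/38929 -5910/38929 67832/38929]
step 1: x̄ = F·x = [79045/3539, 448062/38929, 190539/38929]
step 1: P̄ = F·P·Fᵀ + Q = [631972/3539 217434/3539 28638/3539; 217434/3539 1278452/38929 412068/38929; 28638/3539 412068/38929 463498/38929]
step 1: y = z − H·x̄ = [76432/38929, 93087/3539]
step 1: S = H·P̄·Hᵀ + R = [5766646/38929 -1298492/3539; -1298492/3539 3874397/3539]
step 1: K = P̄·Hᵀ·S⁻¹ = [-623860193/536222061 -399405290/536222061; -462186557/536222061 -197455214/536222061; -327638665/536222061 -93833332/536222061]
step 1: x' = x̄ + K·y = [246234841/536222061, 70621840/536222061, -486839125/536222061]
step 1: P' = (I − K·H)·P̄ = [3538591282/536222061 2878559788/536222061 953875940/536222061; 2878559788/536222061 3888007882/536222061 -42537490/536222061; 953875940/536222061 -42537490/536222061 825845380/536222061]
step 2: x̄ = F·x = [580569172/536222061, 336015857/178740687, 662452126/178740687]
step 2: P̄ = F·P·Fᵀ + Q = [107106440104/536222061 13375301564/178740687 2303650396/178740687; 13375301564/178740687 2367686166/59580229 755250422/59580229; 2303650396/178740687 755250422/59580229 740819024/59580229]
step 2: y = z − H·x̄ = [2793524972/536222061, -633359411/59580229]
step 2: S = H·P̄·Hᵀ + R = [75450945640/536222061 -20966065670/59580229; -20966065670/59580229 65282353561/59580229]
step 2: K = P̄·Hᵀ·S⁻¹ = [-4822196214599/4067759300965 -614830330054/813551860193; -7232717983101/8135518601930 -311721119905/813551860193; -4979825932989/8135518601930 -142119875523/813551860193]
step 2: x' = x̄ + K·y = [11961604113762/4067759300965, 5375615183064/4067759300965, 9658380262541/4067759300965]
step 2: P' = (I − K·H)·P̄ = [27381242672404/4067759300965 22469034226918/4067759300965 7278300437342/4067759300965; 22469034226918/4067759300965 30122892736201/4067759300965 -210570263091/4067759300965; 7278300437342/4067759300965 -210570263091/4067759300965 6234348316711/4067759300965]

step 0: x' = [-142856/38929, -178180/38929, -28189/38929], P' = [230394/38929 164298/38929 76292/38929; 164298/38929 228972/38929 -5910/38929; 76292/38929 -5910/38929 67832/38929]
step 1: x' = [246234841/536222061, 70621840/536222061, -486839125/536222061], P' = [3538591282/536222061 2878559788/536222061 953875940/536222061; 2878559788/536222061 3888007882/536222061 -42537490/536222061; 953875940/536222061 -42537490/536222061 825845380/536222061]
step 2: x' = [11961604113762/4067759300965, 5375615183064/4067759300965, 9658380262541/4067759300965], P' = [27381242672404/4067759300965 22469034226918/4067759300965 7278300437342/4067759300965; 22469034226918/4067759300965 30122892736201/4067759300965 -210570263091/4067759300965; 7278300437342/4067759300965 -210570263091/4067759300965 6234348316711/4067759300965]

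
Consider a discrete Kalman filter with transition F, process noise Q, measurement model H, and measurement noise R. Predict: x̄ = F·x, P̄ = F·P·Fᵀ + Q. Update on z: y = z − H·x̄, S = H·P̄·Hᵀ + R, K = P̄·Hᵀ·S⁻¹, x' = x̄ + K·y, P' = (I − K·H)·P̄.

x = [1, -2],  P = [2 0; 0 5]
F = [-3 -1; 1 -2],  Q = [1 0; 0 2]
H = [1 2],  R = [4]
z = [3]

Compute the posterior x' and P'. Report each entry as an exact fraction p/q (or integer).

x' = [-83/35, 97/35]
P' = [584/35 -276/35; -276/35 164/35]

x̄ = F·x = [-1, 5]
P̄ = F·P·Fᵀ + Q = [24 4; 4 24]
y = z − H·x̄ = [-6]
S = H·P̄·Hᵀ + R = [140]
K = P̄·Hᵀ·S⁻¹ = [8/35; 13/35]
x' = x̄ + K·y = [-83/35, 97/35]
P' = (I − K·H)·P̄ = [584/35 -276/35; -276/35 164/35]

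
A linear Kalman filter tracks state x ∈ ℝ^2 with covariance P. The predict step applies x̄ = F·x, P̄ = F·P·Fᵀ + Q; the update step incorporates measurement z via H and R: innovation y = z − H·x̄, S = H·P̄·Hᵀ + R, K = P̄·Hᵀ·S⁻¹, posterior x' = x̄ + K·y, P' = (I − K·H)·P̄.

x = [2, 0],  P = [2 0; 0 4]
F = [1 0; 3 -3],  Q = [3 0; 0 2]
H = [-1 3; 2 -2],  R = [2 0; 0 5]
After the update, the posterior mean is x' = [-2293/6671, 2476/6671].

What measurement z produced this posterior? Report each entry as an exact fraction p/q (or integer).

x̄ = F·x = [2, 6]
P̄ = F·P·Fᵀ + Q = [5 6; 6 56]
S = H·P̄·Hᵀ + R = [475 -298; -298 201]
K = P̄·Hᵀ·S⁻¹ = [2017/6671 2924/6671; 2762/6671 776/6671]
x' − x̄ = [-15635/6671, -37550/6671] = K·y
y = (KᵀK)⁻¹·Kᵀ·(x' − x̄) = [-15, 5]
z = y + H·x̄ = [-15, 5] + [16, -8] = [1, -3]

z = [1, -3]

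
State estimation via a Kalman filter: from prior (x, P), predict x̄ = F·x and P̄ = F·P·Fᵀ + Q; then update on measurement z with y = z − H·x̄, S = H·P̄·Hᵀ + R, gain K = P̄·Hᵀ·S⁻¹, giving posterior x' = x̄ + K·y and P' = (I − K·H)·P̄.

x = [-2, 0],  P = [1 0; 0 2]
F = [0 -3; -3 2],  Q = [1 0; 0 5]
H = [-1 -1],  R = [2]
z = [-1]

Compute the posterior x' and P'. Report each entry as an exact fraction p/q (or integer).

x̄ = F·x = [0, 6]
P̄ = F·P·Fᵀ + Q = [19 -12; -12 22]
y = z − H·x̄ = [5]
S = H·P̄·Hᵀ + R = [19]
K = P̄·Hᵀ·S⁻¹ = [-7/19; -10/19]
x' = x̄ + K·y = [-35/19, 64/19]
P' = (I − K·H)·P̄ = [312/19 -298/19; -298/19 318/19]

x' = [-35/19, 64/19]
P' = [312/19 -298/19; -298/19 318/19]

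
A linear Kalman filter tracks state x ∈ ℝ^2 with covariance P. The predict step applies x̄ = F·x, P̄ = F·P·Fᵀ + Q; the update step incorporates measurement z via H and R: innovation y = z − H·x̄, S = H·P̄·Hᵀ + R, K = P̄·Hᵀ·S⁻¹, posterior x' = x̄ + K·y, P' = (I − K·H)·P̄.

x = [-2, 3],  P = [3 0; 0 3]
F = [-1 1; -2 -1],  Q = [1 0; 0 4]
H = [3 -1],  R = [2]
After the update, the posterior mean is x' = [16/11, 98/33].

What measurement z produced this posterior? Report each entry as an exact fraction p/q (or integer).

z = [1]

x̄ = F·x = [5, 1]
P̄ = F·P·Fᵀ + Q = [7 3; 3 19]
S = H·P̄·Hᵀ + R = [66]
K = P̄·Hᵀ·S⁻¹ = [3/11; -5/33]
x' − x̄ = [-39/11, 65/33] = K·y
y = (KᵀK)⁻¹·Kᵀ·(x' − x̄) = [-13]
z = y + H·x̄ = [-13] + [14] = [1]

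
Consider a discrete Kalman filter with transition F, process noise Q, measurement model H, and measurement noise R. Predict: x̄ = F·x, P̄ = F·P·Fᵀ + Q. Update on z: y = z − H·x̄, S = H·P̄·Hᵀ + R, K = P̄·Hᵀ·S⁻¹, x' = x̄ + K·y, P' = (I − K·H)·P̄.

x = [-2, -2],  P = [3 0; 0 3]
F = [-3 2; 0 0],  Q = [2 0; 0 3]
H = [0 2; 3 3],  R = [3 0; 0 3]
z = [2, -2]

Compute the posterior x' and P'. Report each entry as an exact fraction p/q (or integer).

x' = [-874/629, 472/629]
P' = [574/629 -369/629; -369/629 372/629]

x̄ = F·x = [2, 0]
P̄ = F·P·Fᵀ + Q = [41 0; 0 3]
y = z − H·x̄ = [2, -8]
S = H·P̄·Hᵀ + R = [15 18; 18 399]
K = P̄·Hᵀ·S⁻¹ = [-246/629 205/629; 248/629 3/629]
x' = x̄ + K·y = [-874/629, 472/629]
P' = (I − K·H)·P̄ = [574/629 -369/629; -369/629 372/629]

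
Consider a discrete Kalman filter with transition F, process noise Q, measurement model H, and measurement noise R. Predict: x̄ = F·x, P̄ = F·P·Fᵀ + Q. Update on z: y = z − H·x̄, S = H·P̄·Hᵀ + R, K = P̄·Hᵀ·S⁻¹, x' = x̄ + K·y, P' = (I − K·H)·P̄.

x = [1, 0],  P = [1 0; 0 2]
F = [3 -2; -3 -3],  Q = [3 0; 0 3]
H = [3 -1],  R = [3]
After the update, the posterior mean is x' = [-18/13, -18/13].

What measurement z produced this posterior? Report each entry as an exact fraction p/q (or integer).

z = [-3]

x̄ = F·x = [3, -3]
P̄ = F·P·Fᵀ + Q = [20 3; 3 30]
S = H·P̄·Hᵀ + R = [195]
K = P̄·Hᵀ·S⁻¹ = [19/65; -7/65]
x' − x̄ = [-57/13, 21/13] = K·y
y = (KᵀK)⁻¹·Kᵀ·(x' − x̄) = [-15]
z = y + H·x̄ = [-15] + [12] = [-3]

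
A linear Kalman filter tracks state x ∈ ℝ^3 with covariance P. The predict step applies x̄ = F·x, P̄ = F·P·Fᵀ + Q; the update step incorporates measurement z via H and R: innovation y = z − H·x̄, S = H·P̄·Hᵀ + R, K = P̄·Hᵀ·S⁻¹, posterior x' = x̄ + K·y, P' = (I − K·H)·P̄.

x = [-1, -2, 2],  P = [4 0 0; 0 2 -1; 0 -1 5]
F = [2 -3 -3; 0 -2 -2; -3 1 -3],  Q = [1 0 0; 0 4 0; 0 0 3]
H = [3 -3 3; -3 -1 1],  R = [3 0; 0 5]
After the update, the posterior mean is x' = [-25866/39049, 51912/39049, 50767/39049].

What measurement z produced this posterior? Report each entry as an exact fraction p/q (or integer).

z = [-2, 2]

x̄ = F·x = [-2, 0, -5]
P̄ = F·P·Fᵀ + Q = [62 30 9; 30 24 22; 9 22 92]
S = H·P̄·Hᵀ + R = [831 -216; -216 761]
K = P̄·Hᵀ·S⁻¹ = [16297/195245 -48483/195245; 14684/195245 -19436/195245; 12643/39049 5795/39049]
x' − x̄ = [52232/39049, 51912/39049, 246012/39049] = K·y
y = (KᵀK)⁻¹·Kᵀ·(x' − x̄) = [19, 1]
z = y + H·x̄ = [19, 1] + [-21, 1] = [-2, 2]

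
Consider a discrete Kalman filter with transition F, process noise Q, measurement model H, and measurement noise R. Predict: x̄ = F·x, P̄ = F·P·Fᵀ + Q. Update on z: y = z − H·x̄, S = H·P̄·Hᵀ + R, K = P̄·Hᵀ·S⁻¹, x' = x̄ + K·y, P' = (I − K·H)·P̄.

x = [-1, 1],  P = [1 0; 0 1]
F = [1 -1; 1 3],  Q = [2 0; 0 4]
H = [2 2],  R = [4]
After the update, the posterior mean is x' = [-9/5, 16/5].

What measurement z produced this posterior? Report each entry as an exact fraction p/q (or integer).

x̄ = F·x = [-2, 2]
P̄ = F·P·Fᵀ + Q = [4 -2; -2 14]
S = H·P̄·Hᵀ + R = [60]
K = P̄·Hᵀ·S⁻¹ = [1/15; 2/5]
x' − x̄ = [1/5, 6/5] = K·y
y = (KᵀK)⁻¹·Kᵀ·(x' − x̄) = [3]
z = y + H·x̄ = [3] + [0] = [3]

z = [3]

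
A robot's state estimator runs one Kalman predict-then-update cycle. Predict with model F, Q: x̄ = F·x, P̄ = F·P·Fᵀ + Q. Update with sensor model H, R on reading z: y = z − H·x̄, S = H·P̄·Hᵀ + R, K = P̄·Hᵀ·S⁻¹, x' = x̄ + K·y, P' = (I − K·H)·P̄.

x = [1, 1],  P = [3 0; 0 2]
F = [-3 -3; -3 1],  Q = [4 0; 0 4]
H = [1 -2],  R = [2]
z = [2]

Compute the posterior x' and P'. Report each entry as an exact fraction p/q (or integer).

x' = [-566/99, -42/11]
P' = [4802/99 266/11; 266/11 138/11]

x̄ = F·x = [-6, -2]
P̄ = F·P·Fᵀ + Q = [49 21; 21 33]
y = z − H·x̄ = [4]
S = H·P̄·Hᵀ + R = [99]
K = P̄·Hᵀ·S⁻¹ = [7/99; -5/11]
x' = x̄ + K·y = [-566/99, -42/11]
P' = (I − K·H)·P̄ = [4802/99 266/11; 266/11 138/11]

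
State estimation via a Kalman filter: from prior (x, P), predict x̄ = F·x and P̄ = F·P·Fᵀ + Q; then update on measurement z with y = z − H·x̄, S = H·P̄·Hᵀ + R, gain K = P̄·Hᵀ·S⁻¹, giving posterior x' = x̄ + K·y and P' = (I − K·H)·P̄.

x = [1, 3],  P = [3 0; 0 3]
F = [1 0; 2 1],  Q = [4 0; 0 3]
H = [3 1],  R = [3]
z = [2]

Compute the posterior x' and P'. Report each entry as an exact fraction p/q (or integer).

x' = [-7/20, 16/5]
P' = [37/40 -21/10; -21/10 36/5]

x̄ = F·x = [1, 5]
P̄ = F·P·Fᵀ + Q = [7 6; 6 18]
y = z − H·x̄ = [-6]
S = H·P̄·Hᵀ + R = [120]
K = P̄·Hᵀ·S⁻¹ = [9/40; 3/10]
x' = x̄ + K·y = [-7/20, 16/5]
P' = (I − K·H)·P̄ = [37/40 -21/10; -21/10 36/5]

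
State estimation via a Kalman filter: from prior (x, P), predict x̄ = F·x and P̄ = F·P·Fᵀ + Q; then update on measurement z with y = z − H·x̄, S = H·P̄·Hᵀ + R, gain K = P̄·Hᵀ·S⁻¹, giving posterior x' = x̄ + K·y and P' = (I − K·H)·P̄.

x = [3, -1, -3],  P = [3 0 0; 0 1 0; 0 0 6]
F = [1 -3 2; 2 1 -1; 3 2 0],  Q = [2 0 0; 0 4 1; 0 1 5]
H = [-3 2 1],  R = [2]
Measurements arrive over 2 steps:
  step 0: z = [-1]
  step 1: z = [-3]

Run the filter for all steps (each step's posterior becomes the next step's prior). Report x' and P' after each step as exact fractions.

step 0: x̄ = F·x = [0, 8, 7]
step 0: P̄ = F·P·Fᵀ + Q = [38 -9 3; -9 23 21; 3 21 36]
step 0: y = z − H·x̄ = [-24]
step 0: S = H·P̄·Hᵀ + R = [646]
step 0: K = P̄·Hᵀ·S⁻¹ = [-129/646; 47/323; 69/646]
step 0: x' = x̄ + K·y = [1548/323, 1456/323, 1433/323]
step 0: P' = (I − K·H)·P̄ = [7907/646 3156/323 10839/646; 3156/323 3011/323 3540/323; 10839/646 3540/323 18495/646]
step 1: x̄ = F·x = [46/323, 3119/323, 7556/323]
step 1: P̄ = F·P·Fᵀ + Q = [57901/646 -2885/646 36759/646; -2885/646 26461/646 57639/646; 36759/646 57639/646 174225/646]
step 1: y = z − H·x̄ = [-14625/323]
step 1: S = H·P̄·Hᵀ + R = [423546/323]
step 1: K = P̄·Hᵀ·S⁻¹ = [-71357/423546; 29804/211773; 29871/141182]
step 1: x' = x̄ + K·y = [1097089/141182, 231823/70591, 1950179/141182]
step 1: P' = (I − K·H)·P̄ = [11099144/211773 11277037/423546 7316346/70591; 11277037/423546 6348643/423546 7084347/141182; 7316346/70591 7084347/141182 14894562/70591]

step 0: x' = [1548/323, 1456/323, 1433/323], P' = [7907/646 3156/323 10839/646; 3156/323 3011/323 3540/323; 10839/646 3540/323 18495/646]
step 1: x' = [1097089/141182, 231823/70591, 1950179/141182], P' = [11099144/211773 11277037/423546 7316346/70591; 11277037/423546 6348643/423546 7084347/141182; 7316346/70591 7084347/141182 14894562/70591]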